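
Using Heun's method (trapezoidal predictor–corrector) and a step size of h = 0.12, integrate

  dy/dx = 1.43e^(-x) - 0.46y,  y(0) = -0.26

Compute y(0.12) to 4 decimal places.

Heun: k1 = f(x_n, y_n); k2 = f(x_n + h, y_n + h·k1); y_{n+1} = y_n + (h/2)·(k1 + k2).
x=0.000000, y=-0.260000:
  k1 = f(0.000000, -0.260000) = 1.549600
  k2 = f(0.120000, -0.074048) = 1.302358
  y ← -0.260000 + (0.12/2)·(1.549600 + 1.302358) = -0.088883
y(0.12) ≈ -0.0889

-0.0889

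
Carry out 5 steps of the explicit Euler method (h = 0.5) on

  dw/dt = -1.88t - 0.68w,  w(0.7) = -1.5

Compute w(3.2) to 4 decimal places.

-5.2360

Euler: w_{n+1} = w_n + h·f(t_n, w_n).
t=0.700000, w=-1.500000: f=-0.296000 → w ← -1.500000 + 0.5·(-0.296000) = -1.648000
t=1.200000, w=-1.648000: f=-1.135360 → w ← -1.648000 + 0.5·(-1.135360) = -2.215680
t=1.700000, w=-2.215680: f=-1.689338 → w ← -2.215680 + 0.5·(-1.689338) = -3.060349
t=2.200000, w=-3.060349: f=-2.054963 → w ← -3.060349 + 0.5·(-2.054963) = -4.087830
t=2.700000, w=-4.087830: f=-2.296275 → w ← -4.087830 + 0.5·(-2.296275) = -5.235968
w(3.2) ≈ -5.2360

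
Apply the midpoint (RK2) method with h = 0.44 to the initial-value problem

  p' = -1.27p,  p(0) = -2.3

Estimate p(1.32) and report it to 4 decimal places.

-0.4902

Midpoint: k1 = f(x_n, p_n); k2 = f(x_n + h/2, p_n + (h/2)·k1); p_{n+1} = p_n + h·k2.
x=0.000000, p=-2.300000:
  k1 = f(0.000000, -2.300000) = 2.921000
  k2 = f(0.220000, -1.657380) = 2.104873
  p ← -2.300000 + 0.44·2.104873 = -1.373856
x=0.440000, p=-1.373856:
  k1 = f(0.440000, -1.373856) = 1.744797
  k2 = f(0.660000, -0.990001) = 1.257301
  p ← -1.373856 + 0.44·1.257301 = -0.820644
x=0.880000, p=-0.820644:
  k1 = f(0.880000, -0.820644) = 1.042217
  k2 = f(1.100000, -0.591356) = 0.751022
  p ← -0.820644 + 0.44·0.751022 = -0.490194
p(1.32) ≈ -0.4902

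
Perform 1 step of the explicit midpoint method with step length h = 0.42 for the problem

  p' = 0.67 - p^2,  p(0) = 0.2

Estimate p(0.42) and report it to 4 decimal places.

0.4350

Midpoint: k1 = f(s_n, p_n); k2 = f(s_n + h/2, p_n + (h/2)·k1); p_{n+1} = p_n + h·k2.
s=0.000000, p=0.200000:
  k1 = f(0.000000, 0.200000) = 0.630000
  k2 = f(0.210000, 0.332300) = 0.559577
  p ← 0.200000 + 0.42·0.559577 = 0.435022
p(0.42) ≈ 0.4350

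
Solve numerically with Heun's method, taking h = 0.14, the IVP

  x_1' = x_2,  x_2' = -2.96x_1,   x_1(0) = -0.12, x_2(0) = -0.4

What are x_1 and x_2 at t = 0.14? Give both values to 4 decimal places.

-0.1725, -0.3387

Heun on (x_1,x_2): k1 = f(t_n, state_n); k2 = f(t_n + h, state_n + h·k1); state_{n+1} = state_n + (h/2)·(k1 + k2).
0.000000: (-0.120000, -0.400000)
  k1 = (-0.400000, 0.355200)
  predictor → (-0.176000, -0.350272)
  k2 = (-0.350272, 0.520960)
  → (-0.172519, -0.338669)
(x_1(0.14), x_2(0.14)) ≈ (-0.1725, -0.3387)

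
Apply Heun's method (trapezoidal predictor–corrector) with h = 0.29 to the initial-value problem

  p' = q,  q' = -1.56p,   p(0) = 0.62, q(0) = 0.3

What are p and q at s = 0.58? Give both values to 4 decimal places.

0.6226, -0.3016

Heun on (p,q): k1 = f(s_n, state_n); k2 = f(s_n + h, state_n + h·k1); state_{n+1} = state_n + (h/2)·(k1 + k2).
0.000000: (0.620000, 0.300000)
  k1 = (0.300000, -0.967200)
  predictor → (0.707000, 0.019512)
  k2 = (0.019512, -1.102920)
  → (0.666329, -0.000167)
0.290000: (0.666329, -0.000167)
  k1 = (-0.000167, -1.039474)
  predictor → (0.666281, -0.301615)
  k2 = (-0.301615, -1.039398)
  → (0.622571, -0.301604)
(p(0.58), q(0.58)) ≈ (0.6226, -0.3016)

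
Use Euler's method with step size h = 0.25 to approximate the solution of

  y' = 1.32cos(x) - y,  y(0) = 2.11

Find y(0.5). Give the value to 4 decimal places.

1.7541

Euler: y_{n+1} = y_n + h·f(x_n, y_n).
x=0.000000, y=2.110000: f=-0.790000 → y ← 2.110000 + 0.25·(-0.790000) = 1.912500
x=0.250000, y=1.912500: f=-0.633536 → y ← 1.912500 + 0.25·(-0.633536) = 1.754116
y(0.5) ≈ 1.7541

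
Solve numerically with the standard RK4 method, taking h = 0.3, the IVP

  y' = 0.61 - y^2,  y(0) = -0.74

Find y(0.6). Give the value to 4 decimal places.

RK4: k1 = f(x_n, y_n); k2 = f(x_n + h/2, y_n + (h/2)·k1); k3 = f(x_n + h/2, y_n + (h/2)·k2); k4 = f(x_n + h, y_n + h·k3); y_{n+1} = y_n + (h/6)·(k1 + 2k2 + 2k3 + k4).
x=0.000000, y=-0.740000:
  k1 = f(0.000000, -0.740000) = 0.062400
  k2 = f(0.150000, -0.730640) = 0.076165
  k3 = f(0.150000, -0.728575) = 0.079178
  k4 = f(0.300000, -0.716247) = 0.096991
  y ← -0.740000 + (0.3/6)·(k1 + 2k2 + 2k3 + k4) = -0.716496
x=0.300000, y=-0.716496:
  k1 = f(0.300000, -0.716496) = 0.096633
  k2 = f(0.450000, -0.702001) = 0.117194
  k3 = f(0.450000, -0.698917) = 0.121515
  k4 = f(0.600000, -0.680042) = 0.147543
  y ← -0.716496 + (0.3/6)·(k1 + 2k2 + 2k3 + k4) = -0.680416
y(0.6) ≈ -0.6804

-0.6804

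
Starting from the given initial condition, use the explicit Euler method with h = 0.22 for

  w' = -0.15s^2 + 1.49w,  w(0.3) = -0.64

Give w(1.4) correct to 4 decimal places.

Euler: w_{n+1} = w_n + h·f(s_n, w_n).
s=0.300000, w=-0.640000: f=-0.967100 → w ← -0.640000 + 0.22·(-0.967100) = -0.852762
s=0.520000, w=-0.852762: f=-1.311175 → w ← -0.852762 + 0.22·(-1.311175) = -1.141221
s=0.740000, w=-1.141221: f=-1.782559 → w ← -1.141221 + 0.22·(-1.782559) = -1.533383
s=0.960000, w=-1.533383: f=-2.422981 → w ← -1.533383 + 0.22·(-2.422981) = -2.066439
s=1.180000, w=-2.066439: f=-3.287855 → w ← -2.066439 + 0.22·(-3.287855) = -2.789767
w(1.4) ≈ -2.7898

-2.7898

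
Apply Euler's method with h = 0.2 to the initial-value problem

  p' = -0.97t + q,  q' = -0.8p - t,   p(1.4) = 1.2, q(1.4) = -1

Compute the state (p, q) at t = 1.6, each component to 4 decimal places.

0.7284, -1.4720

Euler on (p,q): p_{n+1} = p_n + h·p', q_{n+1} = q_n + h·q'.
1.400000: (1.200000, -1.000000); f=(-2.358000, -2.360000) → (0.728400, -1.472000)
(p(1.6), q(1.6)) ≈ (0.7284, -1.4720)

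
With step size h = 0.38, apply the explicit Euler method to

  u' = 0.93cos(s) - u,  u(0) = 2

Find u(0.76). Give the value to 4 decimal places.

Euler: u_{n+1} = u_n + h·f(s_n, u_n).
s=0.000000, u=2.000000: f=-1.070000 → u ← 2.000000 + 0.38·(-1.070000) = 1.593400
s=0.380000, u=1.593400: f=-0.729742 → u ← 1.593400 + 0.38·(-0.729742) = 1.316098
u(0.76) ≈ 1.3161

1.3161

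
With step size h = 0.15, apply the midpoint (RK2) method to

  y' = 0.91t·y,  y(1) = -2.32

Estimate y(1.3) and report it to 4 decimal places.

Midpoint: k1 = f(t_n, y_n); k2 = f(t_n + h/2, y_n + (h/2)·k1); y_{n+1} = y_n + h·k2.
t=1.000000, y=-2.320000:
  k1 = f(1.000000, -2.320000) = -2.111200
  k2 = f(1.075000, -2.478340) = -2.424436
  y ← -2.320000 + 0.15·(-2.424436) = -2.683665
t=1.150000, y=-2.683665:
  k1 = f(1.150000, -2.683665) = -2.808456
  k2 = f(1.225000, -2.894300) = -3.226420
  y ← -2.683665 + 0.15·(-3.226420) = -3.167628
y(1.3) ≈ -3.1676

-3.1676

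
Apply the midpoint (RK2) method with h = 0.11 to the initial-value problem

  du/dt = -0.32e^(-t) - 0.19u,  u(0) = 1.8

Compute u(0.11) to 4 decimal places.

1.7298

Midpoint: k1 = f(t_n, u_n); k2 = f(t_n + h/2, u_n + (h/2)·k1); u_{n+1} = u_n + h·k2.
t=0.000000, u=1.800000:
  k1 = f(0.000000, 1.800000) = -0.662000
  k2 = f(0.055000, 1.763590) = -0.637957
  u ← 1.800000 + 0.11·(-0.637957) = 1.729825
u(0.11) ≈ 1.7298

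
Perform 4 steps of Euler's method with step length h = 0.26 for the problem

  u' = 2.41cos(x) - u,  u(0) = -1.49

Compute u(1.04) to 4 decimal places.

Euler: u_{n+1} = u_n + h·f(x_n, u_n).
x=0.000000, u=-1.490000: f=3.900000 → u ← -1.490000 + 0.26·3.900000 = -0.476000
x=0.260000, u=-0.476000: f=2.805000 → u ← -0.476000 + 0.26·2.805000 = 0.253300
x=0.520000, u=0.253300: f=1.838144 → u ← 0.253300 + 0.26·1.838144 = 0.731217
x=0.780000, u=0.731217: f=0.982084 → u ← 0.731217 + 0.26·0.982084 = 0.986559
u(1.04) ≈ 0.9866

0.9866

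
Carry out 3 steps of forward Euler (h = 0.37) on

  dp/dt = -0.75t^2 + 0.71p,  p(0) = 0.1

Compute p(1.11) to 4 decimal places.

0.0014

Euler: p_{n+1} = p_n + h·f(t_n, p_n).
t=0.000000, p=0.100000: f=0.071000 → p ← 0.100000 + 0.37·0.071000 = 0.126270
t=0.370000, p=0.126270: f=-0.013023 → p ← 0.126270 + 0.37·(-0.013023) = 0.121451
t=0.740000, p=0.121451: f=-0.324470 → p ← 0.121451 + 0.37·(-0.324470) = 0.001398
p(1.11) ≈ 0.0014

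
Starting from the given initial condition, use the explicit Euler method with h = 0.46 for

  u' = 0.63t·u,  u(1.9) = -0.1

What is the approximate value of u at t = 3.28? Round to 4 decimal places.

Euler: u_{n+1} = u_n + h·f(t_n, u_n).
t=1.900000, u=-0.100000: f=-0.119700 → u ← -0.100000 + 0.46·(-0.119700) = -0.155062
t=2.360000, u=-0.155062: f=-0.230546 → u ← -0.155062 + 0.46·(-0.230546) = -0.261113
t=2.820000, u=-0.261113: f=-0.463894 → u ← -0.261113 + 0.46·(-0.463894) = -0.474504
u(3.28) ≈ -0.4745

-0.4745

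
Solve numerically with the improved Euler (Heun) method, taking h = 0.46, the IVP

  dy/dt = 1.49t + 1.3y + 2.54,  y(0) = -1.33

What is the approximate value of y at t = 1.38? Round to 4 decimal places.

Heun: k1 = f(t_n, y_n); k2 = f(t_n + h, y_n + h·k1); y_{n+1} = y_n + (h/2)·(k1 + k2).
t=0.000000, y=-1.330000:
  k1 = f(0.000000, -1.330000) = 0.811000
  k2 = f(0.460000, -0.956940) = 1.981378
  y ← -1.330000 + (0.46/2)·(0.811000 + 1.981378) = -0.687753
t=0.460000, y=-0.687753:
  k1 = f(0.460000, -0.687753) = 2.331321
  k2 = f(0.920000, 0.384655) = 4.410851
  y ← -0.687753 + (0.46/2)·(2.331321 + 4.410851) = 0.862947
t=0.920000, y=0.862947:
  k1 = f(0.920000, 0.862947) = 5.032630
  k2 = f(1.380000, 3.177957) = 8.727543
  y ← 0.862947 + (0.46/2)·(5.032630 + 8.727543) = 4.027787
y(1.38) ≈ 4.0278

4.0278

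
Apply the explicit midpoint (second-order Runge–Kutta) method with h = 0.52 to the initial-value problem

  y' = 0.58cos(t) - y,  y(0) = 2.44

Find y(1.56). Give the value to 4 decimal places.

Midpoint: k1 = f(t_n, y_n); k2 = f(t_n + h/2, y_n + (h/2)·k1); y_{n+1} = y_n + h·k2.
t=0.000000, y=2.440000:
  k1 = f(0.000000, 2.440000) = -1.860000
  k2 = f(0.260000, 1.956400) = -1.395894
  y ← 2.440000 + 0.52·(-1.395894) = 1.714135
t=0.520000, y=1.714135:
  k1 = f(0.520000, 1.714135) = -1.210800
  k2 = f(0.780000, 1.399327) = -0.986997
  y ← 1.714135 + 0.52·(-0.986997) = 1.200897
t=1.040000, y=1.200897:
  k1 = f(1.040000, 1.200897) = -0.907289
  k2 = f(1.300000, 0.965001) = -0.809852
  y ← 1.200897 + 0.52·(-0.809852) = 0.779773
y(1.56) ≈ 0.7798

0.7798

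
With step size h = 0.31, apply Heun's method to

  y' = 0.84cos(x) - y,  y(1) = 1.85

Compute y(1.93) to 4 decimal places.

Heun: k1 = f(x_n, y_n); k2 = f(x_n + h, y_n + h·k1); y_{n+1} = y_n + (h/2)·(k1 + k2).
x=1.000000, y=1.850000:
  k1 = f(1.000000, 1.850000) = -1.396146
  k2 = f(1.310000, 1.417195) = -1.200601
  y ← 1.850000 + (0.31/2)·(-1.396146 + (-1.200601)) = 1.447504
x=1.310000, y=1.447504:
  k1 = f(1.310000, 1.447504) = -1.230910
  k2 = f(1.620000, 1.065922) = -1.107236
  y ← 1.447504 + (0.31/2)·(-1.230910 + (-1.107236)) = 1.085092
x=1.620000, y=1.085092:
  k1 = f(1.620000, 1.085092) = -1.126406
  k2 = f(1.930000, 0.735906) = -1.031190
  y ← 1.085092 + (0.31/2)·(-1.126406 + (-1.031190)) = 0.750664
y(1.93) ≈ 0.7507

0.7507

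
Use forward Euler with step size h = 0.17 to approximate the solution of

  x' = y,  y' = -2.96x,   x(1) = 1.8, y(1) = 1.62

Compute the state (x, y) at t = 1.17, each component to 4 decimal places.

Euler on (x,y): x_{n+1} = x_n + h·x', y_{n+1} = y_n + h·y'.
1.000000: (1.800000, 1.620000); f=(1.620000, -5.328000) → (2.075400, 0.714240)
(x(1.17), y(1.17)) ≈ (2.0754, 0.7142)

2.0754, 0.7142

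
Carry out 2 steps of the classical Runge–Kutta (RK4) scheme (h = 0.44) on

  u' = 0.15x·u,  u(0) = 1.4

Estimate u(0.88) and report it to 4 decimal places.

RK4: k1 = f(x_n, u_n); k2 = f(x_n + h/2, u_n + (h/2)·k1); k3 = f(x_n + h/2, u_n + (h/2)·k2); k4 = f(x_n + h, u_n + h·k3); u_{n+1} = u_n + (h/6)·(k1 + 2k2 + 2k3 + k4).
x=0.000000, u=1.400000:
  k1 = f(0.000000, 1.400000) = 0.000000
  k2 = f(0.220000, 1.400000) = 0.046200
  k3 = f(0.220000, 1.410164) = 0.046535
  k4 = f(0.440000, 1.420476) = 0.093751
  u ← 1.400000 + (0.44/6)·(k1 + 2k2 + 2k3 + k4) = 1.420476
x=0.440000, u=1.420476:
  k1 = f(0.440000, 1.420476) = 0.093751
  k2 = f(0.660000, 1.441102) = 0.142669
  k3 = f(0.660000, 1.451863) = 0.143734
  k4 = f(0.880000, 1.483719) = 0.195851
  u ← 1.420476 + (0.44/6)·(k1 + 2k2 + 2k3 + k4) = 1.483720
u(0.88) ≈ 1.4837

1.4837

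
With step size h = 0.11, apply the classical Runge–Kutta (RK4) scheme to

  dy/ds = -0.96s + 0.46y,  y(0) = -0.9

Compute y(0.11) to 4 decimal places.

RK4: k1 = f(s_n, y_n); k2 = f(s_n + h/2, y_n + (h/2)·k1); k3 = f(s_n + h/2, y_n + (h/2)·k2); k4 = f(s_n + h, y_n + h·k3); y_{n+1} = y_n + (h/6)·(k1 + 2k2 + 2k3 + k4).
s=0.000000, y=-0.900000:
  k1 = f(0.000000, -0.900000) = -0.414000
  k2 = f(0.055000, -0.922770) = -0.477274
  k3 = f(0.055000, -0.926250) = -0.478875
  k4 = f(0.110000, -0.952676) = -0.543831
  y ← -0.900000 + (0.11/6)·(k1 + 2k2 + 2k3 + k4) = -0.952619
y(0.11) ≈ -0.9526

-0.9526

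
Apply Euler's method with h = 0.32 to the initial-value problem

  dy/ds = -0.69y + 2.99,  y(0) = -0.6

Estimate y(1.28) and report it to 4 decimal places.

Euler: y_{n+1} = y_n + h·f(s_n, y_n).
s=0.000000, y=-0.600000: f=3.404000 → y ← -0.600000 + 0.32·3.404000 = 0.489280
s=0.320000, y=0.489280: f=2.652397 → y ← 0.489280 + 0.32·2.652397 = 1.338047
s=0.640000, y=1.338047: f=2.066748 → y ← 1.338047 + 0.32·2.066748 = 1.999406
s=0.960000, y=1.999406: f=1.610410 → y ← 1.999406 + 0.32·1.610410 = 2.514737
y(1.28) ≈ 2.5147

2.5147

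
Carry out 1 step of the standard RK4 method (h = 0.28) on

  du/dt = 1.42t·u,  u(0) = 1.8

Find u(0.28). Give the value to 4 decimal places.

RK4: k1 = f(t_n, u_n); k2 = f(t_n + h/2, u_n + (h/2)·k1); k3 = f(t_n + h/2, u_n + (h/2)·k2); k4 = f(t_n + h, u_n + h·k3); u_{n+1} = u_n + (h/6)·(k1 + 2k2 + 2k3 + k4).
t=0.000000, u=1.800000:
  k1 = f(0.000000, 1.800000) = 0.000000
  k2 = f(0.140000, 1.800000) = 0.357840
  k3 = f(0.140000, 1.850098) = 0.367799
  k4 = f(0.280000, 1.902984) = 0.756626
  u ← 1.800000 + (0.28/6)·(k1 + 2k2 + 2k3 + k4) = 1.903036
u(0.28) ≈ 1.9030

1.9030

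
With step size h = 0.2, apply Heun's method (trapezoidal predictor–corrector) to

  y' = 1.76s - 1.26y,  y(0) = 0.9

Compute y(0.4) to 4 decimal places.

0.6714

Heun: k1 = f(s_n, y_n); k2 = f(s_n + h, y_n + h·k1); y_{n+1} = y_n + (h/2)·(k1 + k2).
s=0.000000, y=0.900000:
  k1 = f(0.000000, 0.900000) = -1.134000
  k2 = f(0.200000, 0.673200) = -0.496232
  y ← 0.900000 + (0.2/2)·(-1.134000 + (-0.496232)) = 0.736977
s=0.200000, y=0.736977:
  k1 = f(0.200000, 0.736977) = -0.576591
  k2 = f(0.400000, 0.621659) = -0.079290
  y ← 0.736977 + (0.2/2)·(-0.576591 + (-0.079290)) = 0.671389
y(0.4) ≈ 0.6714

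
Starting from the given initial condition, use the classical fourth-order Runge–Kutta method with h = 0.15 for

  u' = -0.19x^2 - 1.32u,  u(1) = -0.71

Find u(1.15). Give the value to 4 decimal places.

RK4: k1 = f(x_n, u_n); k2 = f(x_n + h/2, u_n + (h/2)·k1); k3 = f(x_n + h/2, u_n + (h/2)·k2); k4 = f(x_n + h, u_n + h·k3); u_{n+1} = u_n + (h/6)·(k1 + 2k2 + 2k3 + k4).
x=1.000000, u=-0.710000:
  k1 = f(1.000000, -0.710000) = 0.747200
  k2 = f(1.075000, -0.653960) = 0.643658
  k3 = f(1.075000, -0.661726) = 0.653909
  k4 = f(1.150000, -0.611914) = 0.556451
  u ← -0.710000 + (0.15/6)·(k1 + 2k2 + 2k3 + k4) = -0.612530
u(1.15) ≈ -0.6125

-0.6125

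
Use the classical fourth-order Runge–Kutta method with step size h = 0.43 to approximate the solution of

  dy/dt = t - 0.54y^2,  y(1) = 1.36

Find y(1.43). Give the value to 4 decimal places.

RK4: k1 = f(t_n, y_n); k2 = f(t_n + h/2, y_n + (h/2)·k1); k3 = f(t_n + h/2, y_n + (h/2)·k2); k4 = f(t_n + h, y_n + h·k3); y_{n+1} = y_n + (h/6)·(k1 + 2k2 + 2k3 + k4).
t=1.000000, y=1.360000:
  k1 = f(1.000000, 1.360000) = 0.001216
  k2 = f(1.215000, 1.360261) = 0.215832
  k3 = f(1.215000, 1.406404) = 0.146895
  k4 = f(1.430000, 1.423165) = 0.336285
  y ← 1.360000 + (0.43/6)·(k1 + 2k2 + 2k3 + k4) = 1.436178
y(1.43) ≈ 1.4362

1.4362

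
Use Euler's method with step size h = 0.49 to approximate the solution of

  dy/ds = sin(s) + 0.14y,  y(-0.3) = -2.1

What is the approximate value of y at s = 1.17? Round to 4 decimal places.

Euler: y_{n+1} = y_n + h·f(s_n, y_n).
s=-0.300000, y=-2.100000: f=-0.589520 → y ← -2.100000 + 0.49·(-0.589520) = -2.388865
s=0.190000, y=-2.388865: f=-0.145582 → y ← -2.388865 + 0.49·(-0.145582) = -2.460200
s=0.680000, y=-2.460200: f=0.284365 → y ← -2.460200 + 0.49·0.284365 = -2.320861
y(1.17) ≈ -2.3209

-2.3209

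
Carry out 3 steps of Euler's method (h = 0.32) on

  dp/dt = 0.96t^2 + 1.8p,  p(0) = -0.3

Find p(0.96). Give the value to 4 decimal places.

-0.9989

Euler: p_{n+1} = p_n + h·f(t_n, p_n).
t=0.000000, p=-0.300000: f=-0.540000 → p ← -0.300000 + 0.32·(-0.540000) = -0.472800
t=0.320000, p=-0.472800: f=-0.752736 → p ← -0.472800 + 0.32·(-0.752736) = -0.713676
t=0.640000, p=-0.713676: f=-0.891400 → p ← -0.713676 + 0.32·(-0.891400) = -0.998923
p(0.96) ≈ -0.9989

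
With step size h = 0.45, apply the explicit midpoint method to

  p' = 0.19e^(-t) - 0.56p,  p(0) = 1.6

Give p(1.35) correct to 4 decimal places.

0.8455

Midpoint: k1 = f(t_n, p_n); k2 = f(t_n + h/2, p_n + (h/2)·k1); p_{n+1} = p_n + h·k2.
t=0.000000, p=1.600000:
  k1 = f(0.000000, 1.600000) = -0.706000
  k2 = f(0.225000, 1.441150) = -0.655326
  p ← 1.600000 + 0.45·(-0.655326) = 1.305103
t=0.450000, p=1.305103:
  k1 = f(0.450000, 1.305103) = -0.609709
  k2 = f(0.675000, 1.167919) = -0.557295
  p ← 1.305103 + 0.45·(-0.557295) = 1.054321
t=0.900000, p=1.054321:
  k1 = f(0.900000, 1.054321) = -0.513171
  k2 = f(1.125000, 0.938857) = -0.464076
  p ← 1.054321 + 0.45·(-0.464076) = 0.845486
p(1.35) ≈ 0.8455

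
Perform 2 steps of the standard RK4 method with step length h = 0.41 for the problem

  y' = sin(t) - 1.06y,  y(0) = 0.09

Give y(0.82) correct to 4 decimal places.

RK4: k1 = f(t_n, y_n); k2 = f(t_n + h/2, y_n + (h/2)·k1); k3 = f(t_n + h/2, y_n + (h/2)·k2); k4 = f(t_n + h, y_n + h·k3); y_{n+1} = y_n + (h/6)·(k1 + 2k2 + 2k3 + k4).
t=0.000000, y=0.090000:
  k1 = f(0.000000, 0.090000) = -0.095400
  k2 = f(0.205000, 0.070443) = 0.128898
  k3 = f(0.205000, 0.116424) = 0.080158
  k4 = f(0.410000, 0.122865) = 0.268373
  y ← 0.090000 + (0.41/6)·(k1 + 2k2 + 2k3 + k4) = 0.130391
t=0.410000, y=0.130391:
  k1 = f(0.410000, 0.130391) = 0.260395
  k2 = f(0.615000, 0.183772) = 0.382161
  k3 = f(0.615000, 0.208734) = 0.355701
  k4 = f(0.820000, 0.276228) = 0.438344
  y ← 0.130391 + (0.41/6)·(k1 + 2k2 + 2k3 + k4) = 0.278979
y(0.82) ≈ 0.2790

0.2790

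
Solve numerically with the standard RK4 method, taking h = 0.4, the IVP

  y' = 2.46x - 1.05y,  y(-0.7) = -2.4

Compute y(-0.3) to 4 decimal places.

RK4: k1 = f(x_n, y_n); k2 = f(x_n + h/2, y_n + (h/2)·k1); k3 = f(x_n + h/2, y_n + (h/2)·k2); k4 = f(x_n + h, y_n + h·k3); y_{n+1} = y_n + (h/6)·(k1 + 2k2 + 2k3 + k4).
x=-0.700000, y=-2.400000:
  k1 = f(-0.700000, -2.400000) = 0.798000
  k2 = f(-0.500000, -2.240400) = 1.122420
  k3 = f(-0.500000, -2.175516) = 1.054292
  k4 = f(-0.300000, -1.978283) = 1.339197
  y ← -2.400000 + (0.4/6)·(k1 + 2k2 + 2k3 + k4) = -1.967292
y(-0.3) ≈ -1.9673

-1.9673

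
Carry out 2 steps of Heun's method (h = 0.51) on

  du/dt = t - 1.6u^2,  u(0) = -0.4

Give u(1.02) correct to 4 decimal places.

-0.1941

Heun: k1 = f(t_n, u_n); k2 = f(t_n + h, u_n + h·k1); u_{n+1} = u_n + (h/2)·(k1 + k2).
t=0.000000, u=-0.400000:
  k1 = f(0.000000, -0.400000) = -0.256000
  k2 = f(0.510000, -0.530560) = 0.059610
  u ← -0.400000 + (0.51/2)·(-0.256000 + 0.059610) = -0.450080
t=0.510000, u=-0.450080:
  k1 = f(0.510000, -0.450080) = 0.185885
  k2 = f(1.020000, -0.355278) = 0.818044
  u ← -0.450080 + (0.51/2)·(0.185885 + 0.818044) = -0.194077
u(1.02) ≈ -0.1941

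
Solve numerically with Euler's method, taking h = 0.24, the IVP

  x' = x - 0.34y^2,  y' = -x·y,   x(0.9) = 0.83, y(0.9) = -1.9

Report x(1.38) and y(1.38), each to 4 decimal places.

Euler on (x,y): x_{n+1} = x_n + h·x', y_{n+1} = y_n + h·y'.
0.900000: (0.830000, -1.900000); f=(-0.397400, 1.577000) → (0.734624, -1.521520)
1.140000: (0.734624, -1.521520); f=(-0.052484, 1.117745) → (0.722028, -1.253261)
(x(1.38), y(1.38)) ≈ (0.7220, -1.2533)

0.7220, -1.2533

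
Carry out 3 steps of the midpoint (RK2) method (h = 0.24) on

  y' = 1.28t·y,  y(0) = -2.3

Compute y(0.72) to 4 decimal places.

-3.1843

Midpoint: k1 = f(t_n, y_n); k2 = f(t_n + h/2, y_n + (h/2)·k1); y_{n+1} = y_n + h·k2.
t=0.000000, y=-2.300000:
  k1 = f(0.000000, -2.300000) = 0.000000
  k2 = f(0.120000, -2.300000) = -0.353280
  y ← -2.300000 + 0.24·(-0.353280) = -2.384787
t=0.240000, y=-2.384787:
  k1 = f(0.240000, -2.384787) = -0.732607
  k2 = f(0.360000, -2.472700) = -1.139420
  y ← -2.384787 + 0.24·(-1.139420) = -2.658248
t=0.480000, y=-2.658248:
  k1 = f(0.480000, -2.658248) = -1.633228
  k2 = f(0.600000, -2.854235) = -2.192053
  y ← -2.658248 + 0.24·(-2.192053) = -3.184341
y(0.72) ≈ -3.1843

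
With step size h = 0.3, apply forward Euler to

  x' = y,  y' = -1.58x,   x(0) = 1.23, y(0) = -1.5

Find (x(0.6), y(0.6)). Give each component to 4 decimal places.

Euler on (x,y): x_{n+1} = x_n + h·x', y_{n+1} = y_n + h·y'.
0.000000: (1.230000, -1.500000); f=(-1.500000, -1.943400) → (0.780000, -2.083020)
0.300000: (0.780000, -2.083020); f=(-2.083020, -1.232400) → (0.155094, -2.452740)
(x(0.6), y(0.6)) ≈ (0.1551, -2.4527)

0.1551, -2.4527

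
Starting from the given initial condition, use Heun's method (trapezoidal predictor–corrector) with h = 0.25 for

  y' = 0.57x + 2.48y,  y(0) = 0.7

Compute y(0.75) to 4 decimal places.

4.4525

Heun: k1 = f(x_n, y_n); k2 = f(x_n + h, y_n + h·k1); y_{n+1} = y_n + (h/2)·(k1 + k2).
x=0.000000, y=0.700000:
  k1 = f(0.000000, 0.700000) = 1.736000
  k2 = f(0.250000, 1.134000) = 2.954820
  y ← 0.700000 + (0.25/2)·(1.736000 + 2.954820) = 1.286353
x=0.250000, y=1.286353:
  k1 = f(0.250000, 1.286353) = 3.332654
  k2 = f(0.500000, 2.119516) = 5.541400
  y ← 1.286353 + (0.25/2)·(3.332654 + 5.541400) = 2.395609
x=0.500000, y=2.395609:
  k1 = f(0.500000, 2.395609) = 6.226111
  k2 = f(0.750000, 3.952137) = 10.228800
  y ← 2.395609 + (0.25/2)·(6.226111 + 10.228800) = 4.452473
y(0.75) ≈ 4.4525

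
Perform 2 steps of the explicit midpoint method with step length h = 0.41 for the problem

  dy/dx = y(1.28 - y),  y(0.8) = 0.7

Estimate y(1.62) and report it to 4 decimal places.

Midpoint: k1 = f(x_n, y_n); k2 = f(x_n + h/2, y_n + (h/2)·k1); y_{n+1} = y_n + h·k2.
x=0.800000, y=0.700000:
  k1 = f(0.800000, 0.700000) = 0.406000
  k2 = f(1.005000, 0.783230) = 0.389085
  y ← 0.700000 + 0.41·0.389085 = 0.859525
x=1.210000, y=0.859525:
  k1 = f(1.210000, 0.859525) = 0.361409
  k2 = f(1.415000, 0.933614) = 0.323391
  y ← 0.859525 + 0.41·0.323391 = 0.992115
y(1.62) ≈ 0.9921

0.9921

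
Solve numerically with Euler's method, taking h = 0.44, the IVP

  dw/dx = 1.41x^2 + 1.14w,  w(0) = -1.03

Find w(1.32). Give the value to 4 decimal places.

Euler: w_{n+1} = w_n + h·f(x_n, w_n).
x=0.000000, w=-1.030000: f=-1.174200 → w ← -1.030000 + 0.44·(-1.174200) = -1.546648
x=0.440000, w=-1.546648: f=-1.490203 → w ← -1.546648 + 0.44·(-1.490203) = -2.202337
x=0.880000, w=-2.202337: f=-1.418760 → w ← -2.202337 + 0.44·(-1.418760) = -2.826592
w(1.32) ≈ -2.8266

-2.8266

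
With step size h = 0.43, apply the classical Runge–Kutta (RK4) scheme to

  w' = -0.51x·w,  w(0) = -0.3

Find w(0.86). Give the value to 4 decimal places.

RK4: k1 = f(x_n, w_n); k2 = f(x_n + h/2, w_n + (h/2)·k1); k3 = f(x_n + h/2, w_n + (h/2)·k2); k4 = f(x_n + h, w_n + h·k3); w_{n+1} = w_n + (h/6)·(k1 + 2k2 + 2k3 + k4).
x=0.000000, w=-0.300000:
  k1 = f(0.000000, -0.300000) = 0.000000
  k2 = f(0.215000, -0.300000) = 0.032895
  k3 = f(0.215000, -0.292928) = 0.032120
  k4 = f(0.430000, -0.286189) = 0.062761
  w ← -0.300000 + (0.43/6)·(k1 + 2k2 + 2k3 + k4) = -0.286183
x=0.430000, w=-0.286183:
  k1 = f(0.430000, -0.286183) = 0.062760
  k2 = f(0.645000, -0.272690) = 0.089701
  k3 = f(0.645000, -0.266898) = 0.087796
  k4 = f(0.860000, -0.248431) = 0.108962
  w ← -0.286183 + (0.43/6)·(k1 + 2k2 + 2k3 + k4) = -0.248435
w(0.86) ≈ -0.2484

-0.2484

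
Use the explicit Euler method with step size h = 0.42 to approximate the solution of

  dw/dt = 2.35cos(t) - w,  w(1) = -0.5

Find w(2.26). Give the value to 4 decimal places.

-0.0947

Euler: w_{n+1} = w_n + h·f(t_n, w_n).
t=1.000000, w=-0.500000: f=1.769710 → w ← -0.500000 + 0.42·1.769710 = 0.243278
t=1.420000, w=0.243278: f=0.109751 → w ← 0.243278 + 0.42·0.109751 = 0.289374
t=1.840000, w=0.289374: f=-0.914389 → w ← 0.289374 + 0.42·(-0.914389) = -0.094669
w(2.26) ≈ -0.0947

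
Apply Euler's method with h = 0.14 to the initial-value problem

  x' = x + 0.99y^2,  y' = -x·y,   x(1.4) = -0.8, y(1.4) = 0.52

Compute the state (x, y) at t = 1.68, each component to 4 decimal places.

Euler on (x,y): x_{n+1} = x_n + h·x', y_{n+1} = y_n + h·y'.
1.400000: (-0.800000, 0.520000); f=(-0.532304, 0.416000) → (-0.874523, 0.578240)
1.540000: (-0.874523, 0.578240); f=(-0.543505, 0.505684) → (-0.950613, 0.649036)
(x(1.68), y(1.68)) ≈ (-0.9506, 0.6490)

-0.9506, 0.6490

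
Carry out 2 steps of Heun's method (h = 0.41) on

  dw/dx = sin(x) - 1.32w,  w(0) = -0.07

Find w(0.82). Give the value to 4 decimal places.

0.2112

Heun: k1 = f(x_n, w_n); k2 = f(x_n + h, w_n + h·k1); w_{n+1} = w_n + (h/2)·(k1 + k2).
x=0.000000, w=-0.070000:
  k1 = f(0.000000, -0.070000) = 0.092400
  k2 = f(0.410000, -0.032116) = 0.441002
  w ← -0.070000 + (0.41/2)·(0.092400 + 0.441002) = 0.039348
x=0.410000, w=0.039348:
  k1 = f(0.410000, 0.039348) = 0.346671
  k2 = f(0.820000, 0.181482) = 0.491589
  w ← 0.039348 + (0.41/2)·(0.346671 + 0.491589) = 0.211191
w(0.82) ≈ 0.2112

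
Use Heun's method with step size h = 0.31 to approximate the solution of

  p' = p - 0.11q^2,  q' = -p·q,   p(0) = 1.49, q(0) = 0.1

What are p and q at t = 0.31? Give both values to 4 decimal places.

Heun on (p,q): k1 = f(t_n, state_n); k2 = f(t_n + h, state_n + h·k1); state_{n+1} = state_n + (h/2)·(k1 + k2).
0.000000: (1.490000, 0.100000)
  k1 = (1.488900, -0.149000)
  predictor → (1.951559, 0.053810)
  k2 = (1.951240, -0.105013)
  → (2.023222, 0.060628)
(p(0.31), q(0.31)) ≈ (2.0232, 0.0606)

2.0232, 0.0606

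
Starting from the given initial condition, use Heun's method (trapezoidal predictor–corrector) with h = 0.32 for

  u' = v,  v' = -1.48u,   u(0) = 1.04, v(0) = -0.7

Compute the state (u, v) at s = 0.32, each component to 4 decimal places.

0.7372, -1.1395

Heun on (u,v): k1 = f(s_n, state_n); k2 = f(s_n + h, state_n + h·k1); state_{n+1} = state_n + (h/2)·(k1 + k2).
0.000000: (1.040000, -0.700000)
  k1 = (-0.700000, -1.539200)
  predictor → (0.816000, -1.192544)
  k2 = (-1.192544, -1.207680)
  → (0.737193, -1.139501)
(u(0.32), v(0.32)) ≈ (0.7372, -1.1395)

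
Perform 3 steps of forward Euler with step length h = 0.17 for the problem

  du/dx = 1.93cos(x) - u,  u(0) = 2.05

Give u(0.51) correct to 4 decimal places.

1.9759

Euler: u_{n+1} = u_n + h·f(x_n, u_n).
x=0.000000, u=2.050000: f=-0.120000 → u ← 2.050000 + 0.17·(-0.120000) = 2.029600
x=0.170000, u=2.029600: f=-0.127421 → u ← 2.029600 + 0.17·(-0.127421) = 2.007938
x=0.340000, u=2.007938: f=-0.188422 → u ← 2.007938 + 0.17·(-0.188422) = 1.975907
u(0.51) ≈ 1.9759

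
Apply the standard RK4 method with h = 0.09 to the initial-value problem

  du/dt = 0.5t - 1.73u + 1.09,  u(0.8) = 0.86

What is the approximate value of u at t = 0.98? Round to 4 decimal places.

0.8677

RK4: k1 = f(t_n, u_n); k2 = f(t_n + h/2, u_n + (h/2)·k1); k3 = f(t_n + h/2, u_n + (h/2)·k2); k4 = f(t_n + h, u_n + h·k3); u_{n+1} = u_n + (h/6)·(k1 + 2k2 + 2k3 + k4).
t=0.800000, u=0.860000:
  k1 = f(0.800000, 0.860000) = 0.002200
  k2 = f(0.845000, 0.860099) = 0.024529
  k3 = f(0.845000, 0.861104) = 0.022790
  k4 = f(0.890000, 0.862051) = 0.043652
  u ← 0.860000 + (0.09/6)·(k1 + 2k2 + 2k3 + k4) = 0.862107
t=0.890000, u=0.862107:
  k1 = f(0.890000, 0.862107) = 0.043554
  k2 = f(0.935000, 0.864067) = 0.062664
  k3 = f(0.935000, 0.864927) = 0.061176
  k4 = f(0.980000, 0.867613) = 0.079029
  u ← 0.862107 + (0.09/6)·(k1 + 2k2 + 2k3 + k4) = 0.867661
u(0.98) ≈ 0.8677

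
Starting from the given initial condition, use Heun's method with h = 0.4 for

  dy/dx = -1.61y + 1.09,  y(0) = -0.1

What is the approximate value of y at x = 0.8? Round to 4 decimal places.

0.4304

Heun: k1 = f(x_n, y_n); k2 = f(x_n + h, y_n + h·k1); y_{n+1} = y_n + (h/2)·(k1 + k2).
x=0.000000, y=-0.100000:
  k1 = f(0.000000, -0.100000) = 1.251000
  k2 = f(0.400000, 0.400400) = 0.445356
  y ← -0.100000 + (0.4/2)·(1.251000 + 0.445356) = 0.239271
x=0.400000, y=0.239271:
  k1 = f(0.400000, 0.239271) = 0.704773
  k2 = f(0.800000, 0.521181) = 0.250899
  y ← 0.239271 + (0.4/2)·(0.704773 + 0.250899) = 0.430406
y(0.8) ≈ 0.4304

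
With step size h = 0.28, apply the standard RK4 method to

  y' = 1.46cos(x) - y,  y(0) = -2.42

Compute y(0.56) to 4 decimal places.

RK4: k1 = f(x_n, y_n); k2 = f(x_n + h/2, y_n + (h/2)·k1); k3 = f(x_n + h/2, y_n + (h/2)·k2); k4 = f(x_n + h, y_n + h·k3); y_{n+1} = y_n + (h/6)·(k1 + 2k2 + 2k3 + k4).
x=0.000000, y=-2.420000:
  k1 = f(0.000000, -2.420000) = 3.880000
  k2 = f(0.140000, -1.876800) = 3.322515
  k3 = f(0.140000, -1.954848) = 3.400563
  k4 = f(0.280000, -1.467842) = 2.870983
  y ← -2.420000 + (0.28/6)·(k1 + 2k2 + 2k3 + k4) = -1.477467
x=0.280000, y=-1.477467:
  k1 = f(0.280000, -1.477467) = 2.880608
  k2 = f(0.420000, -1.074182) = 2.407292
  k3 = f(0.420000, -1.140446) = 2.473556
  k4 = f(0.560000, -0.784871) = 2.021864
  y ← -1.477467 + (0.28/6)·(k1 + 2k2 + 2k3 + k4) = -0.793139
y(0.56) ≈ -0.7931

-0.7931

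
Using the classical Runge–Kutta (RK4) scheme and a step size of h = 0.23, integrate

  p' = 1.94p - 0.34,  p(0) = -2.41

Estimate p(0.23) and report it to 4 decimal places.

-3.8634

RK4: k1 = f(x_n, p_n); k2 = f(x_n + h/2, p_n + (h/2)·k1); k3 = f(x_n + h/2, p_n + (h/2)·k2); k4 = f(x_n + h, p_n + h·k3); p_{n+1} = p_n + (h/6)·(k1 + 2k2 + 2k3 + k4).
x=0.000000, p=-2.410000:
  k1 = f(0.000000, -2.410000) = -5.015400
  k2 = f(0.115000, -2.986771) = -6.134336
  k3 = f(0.115000, -3.115449) = -6.383970
  k4 = f(0.230000, -3.878313) = -7.863928
  p ← -2.410000 + (0.23/6)·(k1 + 2k2 + 2k3 + k4) = -3.863444
p(0.23) ≈ -3.8634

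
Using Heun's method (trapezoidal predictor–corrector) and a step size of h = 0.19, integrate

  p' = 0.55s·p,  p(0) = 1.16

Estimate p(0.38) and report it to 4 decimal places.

Heun: k1 = f(s_n, p_n); k2 = f(s_n + h, p_n + h·k1); p_{n+1} = p_n + (h/2)·(k1 + k2).
s=0.000000, p=1.160000:
  k1 = f(0.000000, 1.160000) = 0.000000
  k2 = f(0.190000, 1.160000) = 0.121220
  p ← 1.160000 + (0.19/2)·(0.000000 + 0.121220) = 1.171516
s=0.190000, p=1.171516:
  k1 = f(0.190000, 1.171516) = 0.122423
  k2 = f(0.380000, 1.194776) = 0.249708
  p ← 1.171516 + (0.19/2)·(0.122423 + 0.249708) = 1.206868
p(0.38) ≈ 1.2069

1.2069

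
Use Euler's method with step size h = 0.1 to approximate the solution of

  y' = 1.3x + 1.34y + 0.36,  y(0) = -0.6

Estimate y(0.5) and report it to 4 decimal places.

-0.7414

Euler: y_{n+1} = y_n + h·f(x_n, y_n).
x=0.000000, y=-0.600000: f=-0.444000 → y ← -0.600000 + 0.1·(-0.444000) = -0.644400
x=0.100000, y=-0.644400: f=-0.373496 → y ← -0.644400 + 0.1·(-0.373496) = -0.681750
x=0.200000, y=-0.681750: f=-0.293544 → y ← -0.681750 + 0.1·(-0.293544) = -0.711104
x=0.300000, y=-0.711104: f=-0.202879 → y ← -0.711104 + 0.1·(-0.202879) = -0.731392
x=0.400000, y=-0.731392: f=-0.100065 → y ← -0.731392 + 0.1·(-0.100065) = -0.741399
y(0.5) ≈ -0.7414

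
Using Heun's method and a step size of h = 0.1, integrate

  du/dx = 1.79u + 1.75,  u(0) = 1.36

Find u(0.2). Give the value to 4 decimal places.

Heun: k1 = f(x_n, u_n); k2 = f(x_n + h, u_n + h·k1); u_{n+1} = u_n + (h/2)·(k1 + k2).
x=0.000000, u=1.360000:
  k1 = f(0.000000, 1.360000) = 4.184400
  k2 = f(0.100000, 1.778440) = 4.933408
  u ← 1.360000 + (0.1/2)·(4.184400 + 4.933408) = 1.815890
x=0.100000, u=1.815890:
  k1 = f(0.100000, 1.815890) = 5.000444
  k2 = f(0.200000, 2.315935) = 5.895523
  u ← 1.815890 + (0.1/2)·(5.000444 + 5.895523) = 2.360689
u(0.2) ≈ 2.3607

2.3607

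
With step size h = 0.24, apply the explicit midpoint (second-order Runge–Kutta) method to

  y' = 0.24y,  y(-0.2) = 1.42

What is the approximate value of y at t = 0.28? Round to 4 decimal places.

1.5933

Midpoint: k1 = f(t_n, y_n); k2 = f(t_n + h/2, y_n + (h/2)·k1); y_{n+1} = y_n + h·k2.
t=-0.200000, y=1.420000:
  k1 = f(-0.200000, 1.420000) = 0.340800
  k2 = f(-0.080000, 1.460896) = 0.350615
  y ← 1.420000 + 0.24·0.350615 = 1.504148
t=0.040000, y=1.504148:
  k1 = f(0.040000, 1.504148) = 0.360995
  k2 = f(0.160000, 1.547467) = 0.371392
  y ← 1.504148 + 0.24·0.371392 = 1.593282
y(0.28) ≈ 1.5933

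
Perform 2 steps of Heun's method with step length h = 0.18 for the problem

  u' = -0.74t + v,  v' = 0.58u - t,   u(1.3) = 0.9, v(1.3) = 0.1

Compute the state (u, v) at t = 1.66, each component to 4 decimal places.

0.4823, -0.2826

Heun on (u,v): k1 = f(t_n, state_n); k2 = f(t_n + h, state_n + h·k1); state_{n+1} = state_n + (h/2)·(k1 + k2).
1.300000: (0.900000, 0.100000)
  k1 = (-0.862000, -0.778000)
  predictor → (0.744840, -0.040040)
  k2 = (-1.135240, -1.047993)
  → (0.720248, -0.064339)
1.480000: (0.720248, -0.064339)
  k1 = (-1.159539, -1.062256)
  predictor → (0.511531, -0.255545)
  k2 = (-1.483945, -1.363312)
  → (0.482335, -0.282640)
(u(1.66), v(1.66)) ≈ (0.4823, -0.2826)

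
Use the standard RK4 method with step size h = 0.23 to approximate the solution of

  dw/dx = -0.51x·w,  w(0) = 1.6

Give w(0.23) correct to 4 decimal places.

RK4: k1 = f(x_n, w_n); k2 = f(x_n + h/2, w_n + (h/2)·k1); k3 = f(x_n + h/2, w_n + (h/2)·k2); k4 = f(x_n + h, w_n + h·k3); w_{n+1} = w_n + (h/6)·(k1 + 2k2 + 2k3 + k4).
x=0.000000, w=1.600000:
  k1 = f(0.000000, 1.600000) = 0.000000
  k2 = f(0.115000, 1.600000) = -0.093840
  k3 = f(0.115000, 1.589208) = -0.093207
  k4 = f(0.230000, 1.578562) = -0.185165
  w ← 1.600000 + (0.23/6)·(k1 + 2k2 + 2k3 + k4) = 1.578562
w(0.23) ≈ 1.5786

1.5786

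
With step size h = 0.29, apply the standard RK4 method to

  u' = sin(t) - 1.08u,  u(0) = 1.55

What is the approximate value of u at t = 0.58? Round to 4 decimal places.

RK4: k1 = f(t_n, u_n); k2 = f(t_n + h/2, u_n + (h/2)·k1); k3 = f(t_n + h/2, u_n + (h/2)·k2); k4 = f(t_n + h, u_n + h·k3); u_{n+1} = u_n + (h/6)·(k1 + 2k2 + 2k3 + k4).
t=0.000000, u=1.550000:
  k1 = f(0.000000, 1.550000) = -1.674000
  k2 = f(0.145000, 1.307270) = -1.267359
  k3 = f(0.145000, 1.366233) = -1.331039
  k4 = f(0.290000, 1.163999) = -0.971166
  u ← 1.550000 + (0.29/6)·(k1 + 2k2 + 2k3 + k4) = 1.170972
t=0.290000, u=1.170972:
  k1 = f(0.290000, 1.170972) = -0.978697
  k2 = f(0.435000, 1.029061) = -0.689975
  k3 = f(0.435000, 1.070925) = -0.735189
  k4 = f(0.580000, 0.957767) = -0.486364
  u ← 1.170972 + (0.29/6)·(k1 + 2k2 + 2k3 + k4) = 0.962395
u(0.58) ≈ 0.9624

0.9624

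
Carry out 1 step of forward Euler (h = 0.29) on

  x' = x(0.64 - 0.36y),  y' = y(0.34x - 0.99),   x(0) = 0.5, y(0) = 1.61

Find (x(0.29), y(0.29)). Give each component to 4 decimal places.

0.5088, 1.2271

Euler on (x,y): x_{n+1} = x_n + h·x', y_{n+1} = y_n + h·y'.
0.000000: (0.500000, 1.610000); f=(0.030200, -1.320200) → (0.508758, 1.227142)
(x(0.29), y(0.29)) ≈ (0.5088, 1.2271)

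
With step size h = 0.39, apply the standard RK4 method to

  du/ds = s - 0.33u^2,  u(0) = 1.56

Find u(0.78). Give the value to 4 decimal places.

1.3603

RK4: k1 = f(s_n, u_n); k2 = f(s_n + h/2, u_n + (h/2)·k1); k3 = f(s_n + h/2, u_n + (h/2)·k2); k4 = f(s_n + h, u_n + h·k3); u_{n+1} = u_n + (h/6)·(k1 + 2k2 + 2k3 + k4).
s=0.000000, u=1.560000:
  k1 = f(0.000000, 1.560000) = -0.803088
  k2 = f(0.195000, 1.403398) = -0.454943
  k3 = f(0.195000, 1.471286) = -0.519345
  k4 = f(0.390000, 1.357455) = -0.218086
  u ← 1.560000 + (0.39/6)·(k1 + 2k2 + 2k3 + k4) = 1.366966
s=0.390000, u=1.366966:
  k1 = f(0.390000, 1.366966) = -0.226637
  k2 = f(0.585000, 1.322772) = 0.007591
  k3 = f(0.585000, 1.368446) = -0.032973
  k4 = f(0.780000, 1.354107) = 0.174910
  u ← 1.366966 + (0.39/6)·(k1 + 2k2 + 2k3 + k4) = 1.360304
u(0.78) ≈ 1.3603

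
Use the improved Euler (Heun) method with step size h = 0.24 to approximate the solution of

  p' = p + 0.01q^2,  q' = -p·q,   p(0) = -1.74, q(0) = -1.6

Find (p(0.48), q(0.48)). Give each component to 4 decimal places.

Heun on (p,q): k1 = f(t_n, state_n); k2 = f(t_n + h, state_n + h·k1); state_{n+1} = state_n + (h/2)·(k1 + k2).
0.000000: (-1.740000, -1.600000)
  k1 = (-1.714400, -2.784000)
  predictor → (-2.151456, -2.268160)
  k2 = (-2.100011, -4.879846)
  → (-2.197729, -2.519662)
0.240000: (-2.197729, -2.519662)
  k1 = (-2.134242, -5.537534)
  predictor → (-2.709947, -3.848670)
  k2 = (-2.561825, -10.429693)
  → (-2.761257, -4.435729)
(p(0.48), q(0.48)) ≈ (-2.7613, -4.4357)

-2.7613, -4.4357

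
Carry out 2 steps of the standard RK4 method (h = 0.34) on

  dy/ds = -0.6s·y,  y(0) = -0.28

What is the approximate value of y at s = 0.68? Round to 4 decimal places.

-0.2437

RK4: k1 = f(s_n, y_n); k2 = f(s_n + h/2, y_n + (h/2)·k1); k3 = f(s_n + h/2, y_n + (h/2)·k2); k4 = f(s_n + h, y_n + h·k3); y_{n+1} = y_n + (h/6)·(k1 + 2k2 + 2k3 + k4).
s=0.000000, y=-0.280000:
  k1 = f(0.000000, -0.280000) = 0.000000
  k2 = f(0.170000, -0.280000) = 0.028560
  k3 = f(0.170000, -0.275145) = 0.028065
  k4 = f(0.340000, -0.270458) = 0.055173
  y ← -0.280000 + (0.34/6)·(k1 + 2k2 + 2k3 + k4) = -0.270456
s=0.340000, y=-0.270456:
  k1 = f(0.340000, -0.270456) = 0.055173
  k2 = f(0.510000, -0.261077) = 0.079889
  k3 = f(0.510000, -0.256875) = 0.078604
  k4 = f(0.680000, -0.243731) = 0.099442
  y ← -0.270456 + (0.34/6)·(k1 + 2k2 + 2k3 + k4) = -0.243732
y(0.68) ≈ -0.2437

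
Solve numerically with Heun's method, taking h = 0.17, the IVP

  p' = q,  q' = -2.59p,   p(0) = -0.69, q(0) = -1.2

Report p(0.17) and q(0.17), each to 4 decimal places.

-0.8682, -0.8513

Heun on (p,q): k1 = f(t_n, state_n); k2 = f(t_n + h, state_n + h·k1); state_{n+1} = state_n + (h/2)·(k1 + k2).
0.000000: (-0.690000, -1.200000)
  k1 = (-1.200000, 1.787100)
  predictor → (-0.894000, -0.896193)
  k2 = (-0.896193, 2.315460)
  → (-0.868176, -0.851282)
(p(0.17), q(0.17)) ≈ (-0.8682, -0.8513)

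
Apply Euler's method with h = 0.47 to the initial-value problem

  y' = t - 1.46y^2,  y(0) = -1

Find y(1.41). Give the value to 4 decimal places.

-10.9835

Euler: y_{n+1} = y_n + h·f(t_n, y_n).
t=0.000000, y=-1.000000: f=-1.460000 → y ← -1.000000 + 0.47·(-1.460000) = -1.686200
t=0.470000, y=-1.686200: f=-3.681175 → y ← -1.686200 + 0.47·(-3.681175) = -3.416352
t=0.940000, y=-3.416352: f=-16.100335 → y ← -3.416352 + 0.47·(-16.100335) = -10.983510
y(1.41) ≈ -10.9835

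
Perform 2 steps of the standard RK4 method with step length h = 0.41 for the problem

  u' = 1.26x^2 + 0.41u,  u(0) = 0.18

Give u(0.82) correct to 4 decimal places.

RK4: k1 = f(x_n, u_n); k2 = f(x_n + h/2, u_n + (h/2)·k1); k3 = f(x_n + h/2, u_n + (h/2)·k2); k4 = f(x_n + h, u_n + h·k3); u_{n+1} = u_n + (h/6)·(k1 + 2k2 + 2k3 + k4).
x=0.000000, u=0.180000:
  k1 = f(0.000000, 0.180000) = 0.073800
  k2 = f(0.205000, 0.195129) = 0.132954
  k3 = f(0.205000, 0.207256) = 0.137926
  k4 = f(0.410000, 0.236550) = 0.308791
  u ← 0.180000 + (0.41/6)·(k1 + 2k2 + 2k3 + k4) = 0.243164
x=0.410000, u=0.243164:
  k1 = f(0.410000, 0.243164) = 0.311503
  k2 = f(0.615000, 0.307022) = 0.602443
  k3 = f(0.615000, 0.366665) = 0.626896
  k4 = f(0.820000, 0.500192) = 1.052303
  u ← 0.243164 + (0.41/6)·(k1 + 2k2 + 2k3 + k4) = 0.504367
u(0.82) ≈ 0.5044

0.5044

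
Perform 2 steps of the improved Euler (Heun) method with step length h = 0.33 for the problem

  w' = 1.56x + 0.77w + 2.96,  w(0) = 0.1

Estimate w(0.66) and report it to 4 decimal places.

3.0682

Heun: k1 = f(x_n, w_n); k2 = f(x_n + h, w_n + h·k1); w_{n+1} = w_n + (h/2)·(k1 + k2).
x=0.000000, w=0.100000:
  k1 = f(0.000000, 0.100000) = 3.037000
  k2 = f(0.330000, 1.102210) = 4.323502
  w ← 0.100000 + (0.33/2)·(3.037000 + 4.323502) = 1.314483
x=0.330000, w=1.314483:
  k1 = f(0.330000, 1.314483) = 4.486952
  k2 = f(0.660000, 2.795177) = 6.141886
  w ← 1.314483 + (0.33/2)·(4.486952 + 6.141886) = 3.068241
w(0.66) ≈ 3.0682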